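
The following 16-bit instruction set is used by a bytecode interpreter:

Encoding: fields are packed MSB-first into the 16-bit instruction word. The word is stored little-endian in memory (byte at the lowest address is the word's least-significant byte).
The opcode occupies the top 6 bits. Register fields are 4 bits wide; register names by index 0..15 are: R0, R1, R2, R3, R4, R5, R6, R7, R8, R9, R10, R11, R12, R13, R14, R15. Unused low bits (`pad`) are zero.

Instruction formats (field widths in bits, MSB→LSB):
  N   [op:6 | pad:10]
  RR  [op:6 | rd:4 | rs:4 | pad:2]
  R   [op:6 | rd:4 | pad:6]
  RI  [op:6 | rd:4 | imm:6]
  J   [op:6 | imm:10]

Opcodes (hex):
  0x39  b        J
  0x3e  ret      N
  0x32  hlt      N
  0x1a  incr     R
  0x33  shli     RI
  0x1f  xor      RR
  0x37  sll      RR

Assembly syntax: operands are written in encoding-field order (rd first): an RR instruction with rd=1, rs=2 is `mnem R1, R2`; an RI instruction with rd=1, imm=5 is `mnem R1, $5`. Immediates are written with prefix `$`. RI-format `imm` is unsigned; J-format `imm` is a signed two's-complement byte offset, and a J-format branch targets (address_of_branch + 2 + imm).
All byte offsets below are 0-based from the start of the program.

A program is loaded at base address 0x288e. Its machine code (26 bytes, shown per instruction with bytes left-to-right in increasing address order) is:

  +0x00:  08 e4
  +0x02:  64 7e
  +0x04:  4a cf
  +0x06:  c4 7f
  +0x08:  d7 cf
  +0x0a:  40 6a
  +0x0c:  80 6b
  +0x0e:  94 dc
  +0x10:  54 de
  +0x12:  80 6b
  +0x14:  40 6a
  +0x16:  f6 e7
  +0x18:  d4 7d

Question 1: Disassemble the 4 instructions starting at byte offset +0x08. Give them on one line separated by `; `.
+0x08: d7 cf ⇒ word 0xcfd7 (little)
  opcode bits[15:10]=0x33: shli/RI
  rd@[9:6]=0xf ⇒ R15
  imm@[5:0]=0x17 ⇒ $23
+0x0a: 40 6a ⇒ word 0x6a40 (little)
  opcode bits[15:10]=0x1a: incr/R
  rd@[9:6]=0x9 ⇒ R9
+0x0c: 80 6b ⇒ word 0x6b80 (little)
  opcode bits[15:10]=0x1a: incr/R
  rd@[9:6]=0xe ⇒ R14
+0x0e: 94 dc ⇒ word 0xdc94 (little)
  opcode bits[15:10]=0x37: sll/RR
  rd@[9:6]=0x2 ⇒ R2
  rs@[5:2]=0x5 ⇒ R5

shli R15, $23; incr R9; incr R14; sll R2, R5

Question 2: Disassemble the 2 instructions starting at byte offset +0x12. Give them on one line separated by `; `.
incr R14; incr R9

@+12  little-endian(80 6b) = 0x6b80
  opcode bits[15:10]=0x1a: incr/R
  rd@[9:6]=0xe ⇒ R14
@+14  little-endian(40 6a) = 0x6a40
  opcode bits[15:10]=0x1a: incr/R
  rd@[9:6]=0x9 ⇒ R9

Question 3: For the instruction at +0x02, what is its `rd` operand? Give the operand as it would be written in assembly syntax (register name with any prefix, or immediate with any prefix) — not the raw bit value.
+0x02: 64 7e ⇒ word 0x7e64 (little)
  top 6b → 0x1f → xor [RR]
  rd@[9:6]=0x9 ⇒ R9
  rs@[5:2]=0x9 ⇒ R9

R9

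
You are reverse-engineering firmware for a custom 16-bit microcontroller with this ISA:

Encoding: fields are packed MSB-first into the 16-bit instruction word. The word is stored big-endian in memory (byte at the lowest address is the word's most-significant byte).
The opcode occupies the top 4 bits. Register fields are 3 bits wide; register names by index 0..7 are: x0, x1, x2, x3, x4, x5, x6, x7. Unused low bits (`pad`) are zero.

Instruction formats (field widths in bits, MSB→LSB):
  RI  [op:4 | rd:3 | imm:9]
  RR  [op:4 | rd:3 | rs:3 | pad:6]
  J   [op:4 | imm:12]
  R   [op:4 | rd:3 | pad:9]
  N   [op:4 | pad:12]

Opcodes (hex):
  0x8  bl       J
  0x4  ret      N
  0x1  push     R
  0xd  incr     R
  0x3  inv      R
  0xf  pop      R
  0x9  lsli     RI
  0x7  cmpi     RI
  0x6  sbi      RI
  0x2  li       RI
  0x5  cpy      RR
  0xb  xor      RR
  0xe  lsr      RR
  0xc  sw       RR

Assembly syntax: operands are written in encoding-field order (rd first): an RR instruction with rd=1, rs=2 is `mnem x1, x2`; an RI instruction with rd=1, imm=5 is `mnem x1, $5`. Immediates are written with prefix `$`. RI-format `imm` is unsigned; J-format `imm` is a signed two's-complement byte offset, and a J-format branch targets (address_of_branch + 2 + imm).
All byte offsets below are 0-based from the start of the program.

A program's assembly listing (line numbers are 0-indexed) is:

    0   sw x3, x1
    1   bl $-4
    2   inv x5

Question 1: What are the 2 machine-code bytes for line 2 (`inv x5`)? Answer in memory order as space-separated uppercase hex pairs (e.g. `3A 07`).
line 2 (inv): pack op=0x3:4|rd=5:3|pad=0:9 = 0x3a00; big→ 3a 00

3A 00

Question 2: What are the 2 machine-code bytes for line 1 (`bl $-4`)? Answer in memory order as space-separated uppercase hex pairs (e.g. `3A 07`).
L1: bl op=0x8:4|imm=-4:12 ⇒ 0x8ffc ⇒ big 8f fc

8F FC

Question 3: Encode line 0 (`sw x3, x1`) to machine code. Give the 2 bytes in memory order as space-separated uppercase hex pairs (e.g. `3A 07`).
C6 40

0. sw fields op=0xc:4|rd=3:3|rs=1:3|pad=0:6 → word c640h → c6 40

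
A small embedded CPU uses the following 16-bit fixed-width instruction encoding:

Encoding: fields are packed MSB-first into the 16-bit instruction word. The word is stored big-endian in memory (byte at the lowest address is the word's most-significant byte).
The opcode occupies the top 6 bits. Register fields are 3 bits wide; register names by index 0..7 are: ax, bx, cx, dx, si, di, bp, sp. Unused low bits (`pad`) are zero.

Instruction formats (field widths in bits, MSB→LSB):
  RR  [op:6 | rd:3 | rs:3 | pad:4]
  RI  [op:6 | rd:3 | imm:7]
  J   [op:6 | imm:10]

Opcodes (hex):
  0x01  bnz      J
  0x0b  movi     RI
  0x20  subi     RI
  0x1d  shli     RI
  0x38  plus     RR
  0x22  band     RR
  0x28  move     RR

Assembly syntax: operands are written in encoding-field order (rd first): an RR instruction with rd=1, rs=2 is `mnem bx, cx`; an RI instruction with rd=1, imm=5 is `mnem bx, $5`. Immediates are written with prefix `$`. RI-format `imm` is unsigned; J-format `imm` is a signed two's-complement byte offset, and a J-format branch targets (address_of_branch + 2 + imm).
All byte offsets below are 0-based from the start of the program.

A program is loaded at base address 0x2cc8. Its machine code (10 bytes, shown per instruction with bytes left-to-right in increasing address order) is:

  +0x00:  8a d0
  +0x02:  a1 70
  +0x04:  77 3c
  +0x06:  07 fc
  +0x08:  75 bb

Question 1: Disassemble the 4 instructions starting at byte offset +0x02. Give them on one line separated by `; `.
move cx, sp; shli bp, $60; bnz $-4; shli dx, $59

@+02  big-endian(a1 70) = 0xa170
  op=0xa170>>10=0x28 ⇒ move (RR)
  [9:7] rd=2 = cx
  [6:4] rs=7 = sp
@+04  big-endian(77 3c) = 0x773c
  op=0x773c>>10=0x1d ⇒ shli (RI)
  [9:7] rd=6 = bp
  [6:0] imm=60 = $60
@+06  big-endian(07 fc) = 0x07fc
  op=0x07fc>>10=0x1 ⇒ bnz (J)
  [9:0] imm=1020 (s10→-4) = $-4
@+08  big-endian(75 bb) = 0x75bb
  op=0x75bb>>10=0x1d ⇒ shli (RI)
  [9:7] rd=3 = dx
  [6:0] imm=59 = $59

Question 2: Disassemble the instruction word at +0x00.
off 0x00: read 8a d0 as big → 0x8ad0
  top 6b → 0x22 → band [RR]
  rd: (w>>7)&0x7=0x5 → di
  rs: (w>>4)&0x7=0x5 → di

band di, di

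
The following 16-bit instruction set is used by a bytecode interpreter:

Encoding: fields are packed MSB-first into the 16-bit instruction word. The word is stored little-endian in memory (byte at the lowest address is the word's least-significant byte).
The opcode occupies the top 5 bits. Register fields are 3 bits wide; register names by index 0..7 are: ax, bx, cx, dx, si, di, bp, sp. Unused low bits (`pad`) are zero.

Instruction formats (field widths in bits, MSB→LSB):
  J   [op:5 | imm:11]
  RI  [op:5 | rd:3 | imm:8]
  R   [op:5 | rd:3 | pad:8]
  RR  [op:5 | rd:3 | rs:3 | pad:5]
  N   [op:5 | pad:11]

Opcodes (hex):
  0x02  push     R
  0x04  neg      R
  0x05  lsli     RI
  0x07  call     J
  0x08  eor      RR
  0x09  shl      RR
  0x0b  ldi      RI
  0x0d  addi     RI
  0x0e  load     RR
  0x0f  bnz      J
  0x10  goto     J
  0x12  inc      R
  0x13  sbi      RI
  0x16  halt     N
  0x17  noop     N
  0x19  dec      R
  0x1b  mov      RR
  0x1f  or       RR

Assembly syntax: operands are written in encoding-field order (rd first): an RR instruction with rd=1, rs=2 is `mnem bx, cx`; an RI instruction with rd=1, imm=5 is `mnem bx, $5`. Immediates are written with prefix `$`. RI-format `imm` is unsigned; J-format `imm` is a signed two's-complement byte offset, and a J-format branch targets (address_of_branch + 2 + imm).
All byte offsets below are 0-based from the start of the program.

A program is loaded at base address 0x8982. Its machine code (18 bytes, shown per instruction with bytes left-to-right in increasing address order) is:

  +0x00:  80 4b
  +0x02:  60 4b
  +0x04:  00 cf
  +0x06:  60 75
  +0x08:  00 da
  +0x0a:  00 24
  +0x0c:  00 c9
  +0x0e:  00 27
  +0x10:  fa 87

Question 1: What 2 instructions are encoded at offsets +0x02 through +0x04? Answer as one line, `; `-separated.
shl dx, dx; dec sp

off 0x02: read 60 4b as little → 0x4b60
  opcode bits[15:11]=0x9: shl/RR
  rd@[10:8]=0x3 ⇒ dx
  rs@[7:5]=0x3 ⇒ dx
off 0x04: read 00 cf as little → 0xcf00
  opcode bits[15:11]=0x19: dec/R
  rd@[10:8]=0x7 ⇒ sp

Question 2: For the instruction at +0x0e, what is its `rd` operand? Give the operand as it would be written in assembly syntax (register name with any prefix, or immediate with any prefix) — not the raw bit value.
sp

+0x0e: 00 27 ⇒ word 0x2700 (little)
  top 5b → 0x4 → neg [R]
  [10:8] rd=7 = sp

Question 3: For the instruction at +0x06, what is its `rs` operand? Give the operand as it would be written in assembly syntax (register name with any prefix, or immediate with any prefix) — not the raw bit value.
@+06  little-endian(60 75) = 0x7560
  top 5b → 0xe → load [RR]
  rd@[10:8]=0x5 ⇒ di
  rs@[7:5]=0x3 ⇒ dx

dx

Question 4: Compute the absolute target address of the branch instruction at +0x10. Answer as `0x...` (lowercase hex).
+0x10: fa 87 ⇒ word 0x87fa (little)
  op=0x87fa>>11=0x10 ⇒ goto (J)
  [10:0] imm=2042 (s11→-6) = $-6
  target = base 0x8982 + off 0x10 + 2 + imm -6 = 0x898e

0x898e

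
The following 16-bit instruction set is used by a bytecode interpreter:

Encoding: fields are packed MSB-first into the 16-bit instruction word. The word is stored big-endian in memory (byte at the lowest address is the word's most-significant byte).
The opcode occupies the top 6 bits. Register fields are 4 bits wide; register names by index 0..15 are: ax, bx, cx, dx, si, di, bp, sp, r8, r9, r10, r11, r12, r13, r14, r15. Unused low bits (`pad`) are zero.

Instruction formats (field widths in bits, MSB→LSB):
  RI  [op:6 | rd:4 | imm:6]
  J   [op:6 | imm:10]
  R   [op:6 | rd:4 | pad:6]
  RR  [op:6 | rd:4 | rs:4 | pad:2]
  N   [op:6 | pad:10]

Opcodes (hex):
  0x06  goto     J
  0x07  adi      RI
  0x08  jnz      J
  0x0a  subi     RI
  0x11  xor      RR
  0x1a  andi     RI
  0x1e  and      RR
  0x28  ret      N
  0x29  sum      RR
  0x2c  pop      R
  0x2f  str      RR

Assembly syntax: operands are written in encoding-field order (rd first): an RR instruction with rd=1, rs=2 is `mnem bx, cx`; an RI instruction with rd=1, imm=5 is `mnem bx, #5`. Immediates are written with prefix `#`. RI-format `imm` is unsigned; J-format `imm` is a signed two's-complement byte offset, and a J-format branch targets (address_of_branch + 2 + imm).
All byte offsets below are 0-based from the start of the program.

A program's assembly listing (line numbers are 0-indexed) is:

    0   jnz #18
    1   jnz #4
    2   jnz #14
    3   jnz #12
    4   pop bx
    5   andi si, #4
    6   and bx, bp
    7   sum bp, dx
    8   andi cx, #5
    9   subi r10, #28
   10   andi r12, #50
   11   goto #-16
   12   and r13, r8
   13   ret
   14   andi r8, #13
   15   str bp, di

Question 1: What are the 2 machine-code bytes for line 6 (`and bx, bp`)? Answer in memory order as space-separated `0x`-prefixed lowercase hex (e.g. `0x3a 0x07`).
L6: and op=0x1e:6|rd=1:4|rs=6:4|pad=0:2 ⇒ 0x7858 ⇒ big 78 58

0x78 0x58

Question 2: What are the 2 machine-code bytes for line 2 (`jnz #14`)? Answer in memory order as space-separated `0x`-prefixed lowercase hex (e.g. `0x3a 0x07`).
2. jnz fields op=0x8:6|imm=14:10 → word 200eh → 20 0e

0x20 0x0e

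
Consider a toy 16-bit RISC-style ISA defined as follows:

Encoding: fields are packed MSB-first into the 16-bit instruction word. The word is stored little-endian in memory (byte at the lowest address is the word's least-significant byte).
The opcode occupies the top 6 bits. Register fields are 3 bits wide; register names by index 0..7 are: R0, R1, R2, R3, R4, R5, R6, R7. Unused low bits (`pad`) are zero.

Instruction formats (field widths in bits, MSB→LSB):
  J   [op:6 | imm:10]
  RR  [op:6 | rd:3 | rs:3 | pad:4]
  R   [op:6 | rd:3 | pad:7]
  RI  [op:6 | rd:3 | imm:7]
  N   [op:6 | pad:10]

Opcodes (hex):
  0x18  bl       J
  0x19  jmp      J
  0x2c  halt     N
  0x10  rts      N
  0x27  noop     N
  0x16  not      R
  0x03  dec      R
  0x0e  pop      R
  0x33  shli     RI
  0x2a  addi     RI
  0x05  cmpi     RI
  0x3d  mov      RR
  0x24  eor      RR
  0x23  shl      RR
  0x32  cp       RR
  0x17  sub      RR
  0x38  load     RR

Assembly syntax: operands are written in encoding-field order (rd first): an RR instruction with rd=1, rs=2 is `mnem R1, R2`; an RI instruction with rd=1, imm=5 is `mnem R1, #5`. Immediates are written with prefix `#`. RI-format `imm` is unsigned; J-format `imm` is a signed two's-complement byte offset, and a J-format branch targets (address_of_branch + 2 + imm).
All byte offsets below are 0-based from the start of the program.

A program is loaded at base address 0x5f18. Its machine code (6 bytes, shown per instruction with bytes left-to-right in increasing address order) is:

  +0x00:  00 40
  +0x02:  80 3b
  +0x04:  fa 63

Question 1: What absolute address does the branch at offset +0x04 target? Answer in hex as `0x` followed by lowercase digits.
off 0x04: read fa 63 as little → 0x63fa
  opcode bits[15:10]=0x18: bl/J
  imm@[9:0]=0x3fa (s10→-6) ⇒ #-6
  target = base 0x5f18 + off 0x04 + 2 + imm -6 = 0x5f18

0x5f18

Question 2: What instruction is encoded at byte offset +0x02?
off 0x02: read 80 3b as little → 0x3b80
  top 6b → 0xe → pop [R]
  [9:7] rd=7 = R7

pop R7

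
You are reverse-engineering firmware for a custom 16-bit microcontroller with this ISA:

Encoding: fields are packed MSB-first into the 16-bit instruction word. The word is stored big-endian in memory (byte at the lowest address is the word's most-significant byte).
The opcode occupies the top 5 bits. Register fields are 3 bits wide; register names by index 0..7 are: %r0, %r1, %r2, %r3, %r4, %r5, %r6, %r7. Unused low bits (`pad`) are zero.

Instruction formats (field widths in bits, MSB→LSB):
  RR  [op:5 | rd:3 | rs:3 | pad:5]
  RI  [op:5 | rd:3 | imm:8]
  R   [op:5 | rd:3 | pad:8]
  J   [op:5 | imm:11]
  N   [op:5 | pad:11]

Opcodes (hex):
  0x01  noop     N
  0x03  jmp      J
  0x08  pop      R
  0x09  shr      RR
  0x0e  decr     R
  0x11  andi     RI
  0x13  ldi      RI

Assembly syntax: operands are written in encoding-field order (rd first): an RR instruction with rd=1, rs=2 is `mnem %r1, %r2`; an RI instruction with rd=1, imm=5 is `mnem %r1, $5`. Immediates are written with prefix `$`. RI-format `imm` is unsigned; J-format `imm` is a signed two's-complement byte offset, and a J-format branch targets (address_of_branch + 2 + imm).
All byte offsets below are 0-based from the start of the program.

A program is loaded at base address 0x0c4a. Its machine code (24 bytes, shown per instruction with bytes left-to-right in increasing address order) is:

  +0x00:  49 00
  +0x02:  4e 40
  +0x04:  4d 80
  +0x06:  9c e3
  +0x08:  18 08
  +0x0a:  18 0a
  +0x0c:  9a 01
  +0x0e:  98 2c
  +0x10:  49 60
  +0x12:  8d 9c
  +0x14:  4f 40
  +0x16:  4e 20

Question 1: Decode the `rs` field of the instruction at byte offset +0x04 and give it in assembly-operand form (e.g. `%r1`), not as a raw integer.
+0x04: 4d 80 ⇒ word 0x4d80 (big)
  opcode bits[15:11]=0x9: shr/RR
  rd@[10:8]=0x5 ⇒ %r5
  rs@[7:5]=0x4 ⇒ %r4

%r4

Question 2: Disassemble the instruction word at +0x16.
off 0x16: read 4e 20 as big → 0x4e20
  op=0x4e20>>11=0x9 ⇒ shr (RR)
  rd@[10:8]=0x6 ⇒ %r6
  rs@[7:5]=0x1 ⇒ %r1

shr %r6, %r1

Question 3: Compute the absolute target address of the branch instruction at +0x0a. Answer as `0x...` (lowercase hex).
@+0a  big-endian(18 0a) = 0x180a
  op=0x180a>>11=0x3 ⇒ jmp (J)
  imm@[10:0]=0xa ⇒ $10
  target = base 0x0c4a + off 0x0a + 2 + imm 10 = 0x0c60

0x0c60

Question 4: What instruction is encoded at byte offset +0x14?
+0x14: 4f 40 ⇒ word 0x4f40 (big)
  op=0x4f40>>11=0x9 ⇒ shr (RR)
  rd: (w>>8)&0x7=0x7 → %r7
  rs: (w>>5)&0x7=0x2 → %r2

shr %r7, %r2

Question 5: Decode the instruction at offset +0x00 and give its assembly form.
@+00  big-endian(49 00) = 0x4900
  op=0x4900>>11=0x9 ⇒ shr (RR)
  rd@[10:8]=0x1 ⇒ %r1
  rs@[7:5]=0x0 ⇒ %r0

shr %r1, %r0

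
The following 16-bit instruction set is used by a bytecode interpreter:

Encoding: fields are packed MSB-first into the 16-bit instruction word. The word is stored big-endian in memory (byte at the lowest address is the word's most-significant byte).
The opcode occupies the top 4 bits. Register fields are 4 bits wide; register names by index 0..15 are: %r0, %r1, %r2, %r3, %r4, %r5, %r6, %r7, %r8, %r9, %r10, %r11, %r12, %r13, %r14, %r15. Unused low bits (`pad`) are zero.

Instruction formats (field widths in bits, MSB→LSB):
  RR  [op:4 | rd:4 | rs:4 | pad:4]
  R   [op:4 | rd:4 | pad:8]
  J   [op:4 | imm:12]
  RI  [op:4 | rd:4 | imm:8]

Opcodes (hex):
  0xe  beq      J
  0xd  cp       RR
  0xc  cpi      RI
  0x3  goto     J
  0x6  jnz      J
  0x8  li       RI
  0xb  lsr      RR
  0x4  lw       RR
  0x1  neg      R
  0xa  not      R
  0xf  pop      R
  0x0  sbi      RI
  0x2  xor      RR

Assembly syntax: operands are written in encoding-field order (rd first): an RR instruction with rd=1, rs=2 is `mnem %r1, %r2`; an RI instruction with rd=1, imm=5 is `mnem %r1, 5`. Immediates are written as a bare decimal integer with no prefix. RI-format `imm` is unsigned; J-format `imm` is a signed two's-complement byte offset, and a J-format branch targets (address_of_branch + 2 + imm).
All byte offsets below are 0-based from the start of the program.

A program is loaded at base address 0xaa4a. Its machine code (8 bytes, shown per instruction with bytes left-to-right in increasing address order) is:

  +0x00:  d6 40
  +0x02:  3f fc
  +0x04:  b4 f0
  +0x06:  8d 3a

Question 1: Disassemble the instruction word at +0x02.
goto -4

[02] 3f fc → 0x3ffc
  opcode bits[15:12]=0x3: goto/J
  imm: (w>>0)&0xfff=0xffc (s12→-4) → -4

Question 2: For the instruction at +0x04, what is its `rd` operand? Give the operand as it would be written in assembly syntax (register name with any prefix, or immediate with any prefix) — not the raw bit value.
@+04  big-endian(b4 f0) = 0xb4f0
  opcode bits[15:12]=0xb: lsr/RR
  rd@[11:8]=0x4 ⇒ %r4
  rs@[7:4]=0xf ⇒ %r15

%r4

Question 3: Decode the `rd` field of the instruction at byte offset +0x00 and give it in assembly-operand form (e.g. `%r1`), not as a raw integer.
%r6

off 0x00: read d6 40 as big → 0xd640
  opcode bits[15:12]=0xd: cp/RR
  rd@[11:8]=0x6 ⇒ %r6
  rs@[7:4]=0x4 ⇒ %r4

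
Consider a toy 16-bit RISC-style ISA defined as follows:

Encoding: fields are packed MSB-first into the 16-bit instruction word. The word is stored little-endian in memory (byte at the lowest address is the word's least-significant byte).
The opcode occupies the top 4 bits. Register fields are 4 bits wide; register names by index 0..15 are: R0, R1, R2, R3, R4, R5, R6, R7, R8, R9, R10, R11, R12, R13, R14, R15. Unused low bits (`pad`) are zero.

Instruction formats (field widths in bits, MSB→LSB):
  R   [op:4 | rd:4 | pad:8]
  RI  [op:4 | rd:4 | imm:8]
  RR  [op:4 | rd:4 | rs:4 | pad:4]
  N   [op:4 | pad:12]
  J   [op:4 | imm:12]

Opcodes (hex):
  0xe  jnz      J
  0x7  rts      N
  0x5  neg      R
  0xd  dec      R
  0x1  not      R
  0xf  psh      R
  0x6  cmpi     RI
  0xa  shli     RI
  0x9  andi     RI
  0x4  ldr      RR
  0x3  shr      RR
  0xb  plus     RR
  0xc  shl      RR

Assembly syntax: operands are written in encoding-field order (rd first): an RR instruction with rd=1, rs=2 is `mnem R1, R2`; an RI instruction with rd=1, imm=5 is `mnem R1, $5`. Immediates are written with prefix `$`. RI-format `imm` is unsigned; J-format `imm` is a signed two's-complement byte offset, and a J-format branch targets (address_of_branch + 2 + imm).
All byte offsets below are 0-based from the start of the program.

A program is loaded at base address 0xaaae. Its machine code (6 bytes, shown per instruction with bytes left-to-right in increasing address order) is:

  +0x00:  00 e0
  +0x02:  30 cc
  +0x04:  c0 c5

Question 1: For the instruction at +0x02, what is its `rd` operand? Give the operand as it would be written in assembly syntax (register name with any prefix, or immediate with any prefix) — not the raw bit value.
off 0x02: read 30 cc as little → 0xcc30
  top 4b → 0xc → shl [RR]
  [11:8] rd=12 = R12
  [7:4] rs=3 = R3

R12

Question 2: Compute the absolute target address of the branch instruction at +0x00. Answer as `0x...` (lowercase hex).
0xaab0

[00] 00 e0 → 0xe000
  op=0xe000>>12=0xe ⇒ jnz (J)
  imm@[11:0]=0x0 ⇒ $0
  target = base 0xaaae + off 0x00 + 2 + imm 0 = 0xaab0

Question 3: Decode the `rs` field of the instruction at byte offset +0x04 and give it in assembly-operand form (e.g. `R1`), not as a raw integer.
R12

@+04  little-endian(c0 c5) = 0xc5c0
  top 4b → 0xc → shl [RR]
  rd: (w>>8)&0xf=0x5 → R5
  rs: (w>>4)&0xf=0xc → R12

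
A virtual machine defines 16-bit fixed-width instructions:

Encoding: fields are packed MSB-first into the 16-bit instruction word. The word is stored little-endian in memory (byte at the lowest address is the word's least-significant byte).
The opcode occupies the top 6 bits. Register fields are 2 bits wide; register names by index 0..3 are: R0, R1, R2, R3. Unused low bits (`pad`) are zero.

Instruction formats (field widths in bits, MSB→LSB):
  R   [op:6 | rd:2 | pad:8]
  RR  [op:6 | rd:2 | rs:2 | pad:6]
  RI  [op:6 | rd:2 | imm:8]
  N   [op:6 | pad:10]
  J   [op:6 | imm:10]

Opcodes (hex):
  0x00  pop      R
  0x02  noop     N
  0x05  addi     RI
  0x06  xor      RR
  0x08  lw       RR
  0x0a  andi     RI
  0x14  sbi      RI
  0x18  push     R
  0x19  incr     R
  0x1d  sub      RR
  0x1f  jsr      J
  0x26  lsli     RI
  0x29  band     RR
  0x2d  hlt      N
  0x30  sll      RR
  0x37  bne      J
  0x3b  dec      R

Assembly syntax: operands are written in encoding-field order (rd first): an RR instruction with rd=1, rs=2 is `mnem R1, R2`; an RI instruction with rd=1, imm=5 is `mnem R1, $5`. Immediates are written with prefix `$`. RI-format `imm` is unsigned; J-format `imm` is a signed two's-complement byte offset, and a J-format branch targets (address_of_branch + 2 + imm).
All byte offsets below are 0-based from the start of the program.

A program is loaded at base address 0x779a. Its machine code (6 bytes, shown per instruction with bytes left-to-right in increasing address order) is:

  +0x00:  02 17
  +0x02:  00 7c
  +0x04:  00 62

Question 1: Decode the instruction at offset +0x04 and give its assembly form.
push R2

+0x04: 00 62 ⇒ word 0x6200 (little)
  opcode bits[15:10]=0x18: push/R
  [9:8] rd=2 = R2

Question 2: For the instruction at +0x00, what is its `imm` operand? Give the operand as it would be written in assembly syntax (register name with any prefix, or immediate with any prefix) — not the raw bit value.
off 0x00: read 02 17 as little → 0x1702
  op=0x1702>>10=0x5 ⇒ addi (RI)
  rd@[9:8]=0x3 ⇒ R3
  imm@[7:0]=0x2 ⇒ $2

$2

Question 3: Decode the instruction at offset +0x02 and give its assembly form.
jsr $0

off 0x02: read 00 7c as little → 0x7c00
  op=0x7c00>>10=0x1f ⇒ jsr (J)
  [9:0] imm=0 = $0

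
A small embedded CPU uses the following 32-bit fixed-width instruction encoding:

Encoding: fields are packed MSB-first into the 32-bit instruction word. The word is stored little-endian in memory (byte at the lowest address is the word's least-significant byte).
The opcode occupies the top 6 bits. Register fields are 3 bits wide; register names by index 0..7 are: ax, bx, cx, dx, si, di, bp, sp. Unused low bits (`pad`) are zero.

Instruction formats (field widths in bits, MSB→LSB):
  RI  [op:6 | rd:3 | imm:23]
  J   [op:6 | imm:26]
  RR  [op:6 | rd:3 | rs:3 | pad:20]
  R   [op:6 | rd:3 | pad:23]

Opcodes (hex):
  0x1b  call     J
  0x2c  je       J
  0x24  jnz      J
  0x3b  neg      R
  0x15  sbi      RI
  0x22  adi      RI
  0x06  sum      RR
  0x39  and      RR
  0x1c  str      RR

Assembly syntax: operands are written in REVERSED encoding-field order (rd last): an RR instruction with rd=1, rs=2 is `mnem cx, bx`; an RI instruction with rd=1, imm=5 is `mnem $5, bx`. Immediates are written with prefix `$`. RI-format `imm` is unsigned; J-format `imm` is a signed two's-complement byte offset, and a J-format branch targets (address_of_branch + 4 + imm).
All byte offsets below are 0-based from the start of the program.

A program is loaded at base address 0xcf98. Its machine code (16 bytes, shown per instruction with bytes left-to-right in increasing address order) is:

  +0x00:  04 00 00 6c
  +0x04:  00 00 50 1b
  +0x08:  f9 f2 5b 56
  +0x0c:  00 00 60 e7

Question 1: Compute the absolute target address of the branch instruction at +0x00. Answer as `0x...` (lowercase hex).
[00] 04 00 00 6c → 0x6c000004
  top 6b → 0x1b → call [J]
  imm@[25:0]=0x4 ⇒ $4
  target = base 0xcf98 + off 0x00 + 4 + imm 4 = 0xcfa0

0xcfa0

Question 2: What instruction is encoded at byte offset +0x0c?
and bp, bp

off 0x0c: read 00 00 60 e7 as little → 0xe7600000
  op=0xe7600000>>26=0x39 ⇒ and (RR)
  rd@[25:23]=0x6 ⇒ bp
  rs@[22:20]=0x6 ⇒ bp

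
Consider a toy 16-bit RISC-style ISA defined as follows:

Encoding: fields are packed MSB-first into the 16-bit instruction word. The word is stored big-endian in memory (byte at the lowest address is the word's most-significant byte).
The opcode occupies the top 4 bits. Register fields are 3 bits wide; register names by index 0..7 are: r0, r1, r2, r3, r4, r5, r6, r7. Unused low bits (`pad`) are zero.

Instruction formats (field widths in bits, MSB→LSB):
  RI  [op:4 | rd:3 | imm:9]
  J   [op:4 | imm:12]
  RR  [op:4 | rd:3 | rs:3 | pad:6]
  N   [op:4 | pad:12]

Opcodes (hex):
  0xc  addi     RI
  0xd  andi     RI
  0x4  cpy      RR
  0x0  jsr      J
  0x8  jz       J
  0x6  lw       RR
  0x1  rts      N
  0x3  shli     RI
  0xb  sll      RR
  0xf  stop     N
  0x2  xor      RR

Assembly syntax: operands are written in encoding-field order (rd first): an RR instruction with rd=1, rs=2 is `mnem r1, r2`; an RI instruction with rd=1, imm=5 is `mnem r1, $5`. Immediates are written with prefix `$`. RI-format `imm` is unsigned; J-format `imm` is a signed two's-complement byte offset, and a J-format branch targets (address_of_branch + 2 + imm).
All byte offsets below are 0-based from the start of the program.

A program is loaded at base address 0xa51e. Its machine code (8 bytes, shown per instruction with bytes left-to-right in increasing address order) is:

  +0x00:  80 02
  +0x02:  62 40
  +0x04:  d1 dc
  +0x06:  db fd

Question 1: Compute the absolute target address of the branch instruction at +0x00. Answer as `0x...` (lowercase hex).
0xa522

[00] 80 02 → 0x8002
  opcode bits[15:12]=0x8: jz/J
  imm: (w>>0)&0xfff=0x2 → $2
  target = base 0xa51e + off 0x00 + 2 + imm 2 = 0xa522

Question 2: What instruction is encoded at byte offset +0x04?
andi r0, $476

[04] d1 dc → 0xd1dc
  opcode bits[15:12]=0xd: andi/RI
  rd: (w>>9)&0x7=0x0 → r0
  imm: (w>>0)&0x1ff=0x1dc → $476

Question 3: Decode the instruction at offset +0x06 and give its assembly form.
off 0x06: read db fd as big → 0xdbfd
  top 4b → 0xd → andi [RI]
  [11:9] rd=5 = r5
  [8:0] imm=509 = $509

andi r5, $509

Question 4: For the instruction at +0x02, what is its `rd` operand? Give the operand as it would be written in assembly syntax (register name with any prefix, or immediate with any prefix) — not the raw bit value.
[02] 62 40 → 0x6240
  top 4b → 0x6 → lw [RR]
  rd@[11:9]=0x1 ⇒ r1
  rs@[8:6]=0x1 ⇒ r1

r1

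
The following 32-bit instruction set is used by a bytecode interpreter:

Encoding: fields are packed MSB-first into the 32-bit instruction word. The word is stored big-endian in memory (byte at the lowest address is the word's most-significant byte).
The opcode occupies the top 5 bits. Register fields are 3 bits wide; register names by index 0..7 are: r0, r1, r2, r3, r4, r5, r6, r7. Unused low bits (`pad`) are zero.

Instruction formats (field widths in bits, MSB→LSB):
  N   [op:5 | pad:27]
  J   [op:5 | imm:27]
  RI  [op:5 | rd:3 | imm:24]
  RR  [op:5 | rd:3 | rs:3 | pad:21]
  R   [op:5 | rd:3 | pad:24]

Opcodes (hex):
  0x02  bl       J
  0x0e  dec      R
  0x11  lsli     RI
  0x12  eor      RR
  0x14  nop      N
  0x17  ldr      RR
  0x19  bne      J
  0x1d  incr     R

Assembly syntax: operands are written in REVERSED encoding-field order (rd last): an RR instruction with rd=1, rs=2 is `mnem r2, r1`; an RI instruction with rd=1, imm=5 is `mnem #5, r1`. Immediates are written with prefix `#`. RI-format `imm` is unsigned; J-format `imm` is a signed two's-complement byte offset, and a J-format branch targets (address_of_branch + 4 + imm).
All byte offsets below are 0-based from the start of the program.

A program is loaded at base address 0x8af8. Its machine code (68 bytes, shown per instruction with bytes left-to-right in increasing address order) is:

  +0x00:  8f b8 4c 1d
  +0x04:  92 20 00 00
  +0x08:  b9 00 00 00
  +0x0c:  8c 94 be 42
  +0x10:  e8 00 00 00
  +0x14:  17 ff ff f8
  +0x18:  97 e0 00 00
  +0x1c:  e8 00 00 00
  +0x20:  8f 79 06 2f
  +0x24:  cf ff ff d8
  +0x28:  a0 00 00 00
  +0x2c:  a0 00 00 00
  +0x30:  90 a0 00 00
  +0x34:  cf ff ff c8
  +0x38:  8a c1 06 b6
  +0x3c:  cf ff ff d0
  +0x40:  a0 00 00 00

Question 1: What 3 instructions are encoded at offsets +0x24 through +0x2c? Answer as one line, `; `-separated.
bne #-40; nop; nop

+0x24: cf ff ff d8 ⇒ word 0xcfffffd8 (big)
  op=0xcfffffd8>>27=0x19 ⇒ bne (J)
  imm: (w>>0)&0x7ffffff=0x7ffffd8 (s27→-40) → #-40
+0x28: a0 00 00 00 ⇒ word 0xa0000000 (big)
  op=0xa0000000>>27=0x14 ⇒ nop (N)
+0x2c: a0 00 00 00 ⇒ word 0xa0000000 (big)
  op=0xa0000000>>27=0x14 ⇒ nop (N)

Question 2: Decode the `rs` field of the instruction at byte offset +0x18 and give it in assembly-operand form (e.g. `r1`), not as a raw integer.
off 0x18: read 97 e0 00 00 as big → 0x97e00000
  op=0x97e00000>>27=0x12 ⇒ eor (RR)
  [26:24] rd=7 = r7
  [23:21] rs=7 = r7

r7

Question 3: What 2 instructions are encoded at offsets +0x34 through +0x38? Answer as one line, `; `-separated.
[34] cf ff ff c8 → 0xcfffffc8
  top 5b → 0x19 → bne [J]
  [26:0] imm=134217672 (s27→-56) = #-56
[38] 8a c1 06 b6 → 0x8ac106b6
  top 5b → 0x11 → lsli [RI]
  [26:24] rd=2 = r2
  [23:0] imm=12650166 = #12650166

bne #-56; lsli #12650166, r2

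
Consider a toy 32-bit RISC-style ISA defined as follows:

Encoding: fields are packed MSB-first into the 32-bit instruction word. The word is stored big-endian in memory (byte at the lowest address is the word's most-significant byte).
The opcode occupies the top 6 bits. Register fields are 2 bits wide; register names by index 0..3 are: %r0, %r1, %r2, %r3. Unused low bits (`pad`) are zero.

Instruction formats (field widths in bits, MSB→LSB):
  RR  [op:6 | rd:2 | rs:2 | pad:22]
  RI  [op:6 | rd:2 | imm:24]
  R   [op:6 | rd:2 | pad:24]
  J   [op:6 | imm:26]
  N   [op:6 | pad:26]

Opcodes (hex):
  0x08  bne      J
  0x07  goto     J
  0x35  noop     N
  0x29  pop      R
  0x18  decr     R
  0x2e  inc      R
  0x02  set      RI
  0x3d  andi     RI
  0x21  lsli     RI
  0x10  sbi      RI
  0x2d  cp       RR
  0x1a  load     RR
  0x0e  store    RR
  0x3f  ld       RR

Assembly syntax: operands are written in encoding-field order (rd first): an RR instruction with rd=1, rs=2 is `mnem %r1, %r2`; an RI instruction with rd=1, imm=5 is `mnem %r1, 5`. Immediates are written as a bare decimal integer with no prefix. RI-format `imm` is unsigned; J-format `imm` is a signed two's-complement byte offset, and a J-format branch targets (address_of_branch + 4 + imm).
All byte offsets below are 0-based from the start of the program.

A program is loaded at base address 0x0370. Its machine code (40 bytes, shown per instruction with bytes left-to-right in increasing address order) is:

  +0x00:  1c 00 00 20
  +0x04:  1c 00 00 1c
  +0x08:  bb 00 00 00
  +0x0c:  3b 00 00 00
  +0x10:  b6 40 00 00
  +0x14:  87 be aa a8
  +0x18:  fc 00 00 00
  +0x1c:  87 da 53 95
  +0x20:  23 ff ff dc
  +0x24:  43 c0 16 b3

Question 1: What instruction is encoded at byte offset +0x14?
off 0x14: read 87 be aa a8 as big → 0x87beaaa8
  top 6b → 0x21 → lsli [RI]
  rd@[25:24]=0x3 ⇒ %r3
  imm@[23:0]=0xbeaaa8 ⇒ 12495528

lsli %r3, 12495528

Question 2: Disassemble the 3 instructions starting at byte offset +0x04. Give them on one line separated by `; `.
goto 28; inc %r3; store %r3, %r0

off 0x04: read 1c 00 00 1c as big → 0x1c00001c
  opcode bits[31:26]=0x7: goto/J
  imm: (w>>0)&0x3ffffff=0x1c → 28
off 0x08: read bb 00 00 00 as big → 0xbb000000
  opcode bits[31:26]=0x2e: inc/R
  rd: (w>>24)&0x3=0x3 → %r3
off 0x0c: read 3b 00 00 00 as big → 0x3b000000
  opcode bits[31:26]=0xe: store/RR
  rd: (w>>24)&0x3=0x3 → %r3
  rs: (w>>22)&0x3=0x0 → %r0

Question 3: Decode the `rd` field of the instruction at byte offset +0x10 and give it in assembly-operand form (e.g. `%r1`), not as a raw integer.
off 0x10: read b6 40 00 00 as big → 0xb6400000
  op=0xb6400000>>26=0x2d ⇒ cp (RR)
  [25:24] rd=2 = %r2
  [23:22] rs=1 = %r1

%r2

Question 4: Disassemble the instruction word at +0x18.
[18] fc 00 00 00 → 0xfc000000
  opcode bits[31:26]=0x3f: ld/RR
  [25:24] rd=0 = %r0
  [23:22] rs=0 = %r0

ld %r0, %r0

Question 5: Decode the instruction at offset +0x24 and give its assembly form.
sbi %r3, 12588723

[24] 43 c0 16 b3 → 0x43c016b3
  op=0x43c016b3>>26=0x10 ⇒ sbi (RI)
  [25:24] rd=3 = %r3
  [23:0] imm=12588723 = 12588723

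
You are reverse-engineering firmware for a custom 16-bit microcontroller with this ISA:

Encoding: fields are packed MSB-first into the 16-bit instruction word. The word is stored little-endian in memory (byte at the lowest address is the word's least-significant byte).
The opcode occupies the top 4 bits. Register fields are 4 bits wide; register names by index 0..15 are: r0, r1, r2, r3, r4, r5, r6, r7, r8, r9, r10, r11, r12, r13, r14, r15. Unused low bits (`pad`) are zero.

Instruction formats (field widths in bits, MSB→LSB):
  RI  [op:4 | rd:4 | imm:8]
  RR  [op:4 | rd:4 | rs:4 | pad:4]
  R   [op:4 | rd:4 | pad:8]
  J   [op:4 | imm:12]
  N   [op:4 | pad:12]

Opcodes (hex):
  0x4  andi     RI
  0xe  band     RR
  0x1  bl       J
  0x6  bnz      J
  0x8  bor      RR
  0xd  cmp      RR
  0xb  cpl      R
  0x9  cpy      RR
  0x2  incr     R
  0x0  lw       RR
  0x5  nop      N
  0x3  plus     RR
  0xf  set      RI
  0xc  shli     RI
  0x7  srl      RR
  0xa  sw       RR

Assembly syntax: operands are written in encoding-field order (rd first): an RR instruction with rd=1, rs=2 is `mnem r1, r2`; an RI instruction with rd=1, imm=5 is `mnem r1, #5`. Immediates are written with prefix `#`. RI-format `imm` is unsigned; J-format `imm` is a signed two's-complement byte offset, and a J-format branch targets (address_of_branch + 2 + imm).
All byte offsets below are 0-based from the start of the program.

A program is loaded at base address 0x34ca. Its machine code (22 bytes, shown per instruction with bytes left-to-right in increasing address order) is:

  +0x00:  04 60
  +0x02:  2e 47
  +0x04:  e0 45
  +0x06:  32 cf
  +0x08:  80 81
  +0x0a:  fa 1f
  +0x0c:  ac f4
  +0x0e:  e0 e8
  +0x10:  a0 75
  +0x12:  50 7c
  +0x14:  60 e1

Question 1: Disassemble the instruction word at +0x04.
andi r5, #224

[04] e0 45 → 0x45e0
  op=0x45e0>>12=0x4 ⇒ andi (RI)
  [11:8] rd=5 = r5
  [7:0] imm=224 = #224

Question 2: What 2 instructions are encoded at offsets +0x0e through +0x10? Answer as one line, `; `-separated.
band r8, r14; srl r5, r10

+0x0e: e0 e8 ⇒ word 0xe8e0 (little)
  op=0xe8e0>>12=0xe ⇒ band (RR)
  rd: (w>>8)&0xf=0x8 → r8
  rs: (w>>4)&0xf=0xe → r14
+0x10: a0 75 ⇒ word 0x75a0 (little)
  op=0x75a0>>12=0x7 ⇒ srl (RR)
  rd: (w>>8)&0xf=0x5 → r5
  rs: (w>>4)&0xf=0xa → r10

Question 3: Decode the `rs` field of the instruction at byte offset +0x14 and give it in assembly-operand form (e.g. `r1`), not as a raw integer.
r6

+0x14: 60 e1 ⇒ word 0xe160 (little)
  op=0xe160>>12=0xe ⇒ band (RR)
  [11:8] rd=1 = r1
  [7:4] rs=6 = r6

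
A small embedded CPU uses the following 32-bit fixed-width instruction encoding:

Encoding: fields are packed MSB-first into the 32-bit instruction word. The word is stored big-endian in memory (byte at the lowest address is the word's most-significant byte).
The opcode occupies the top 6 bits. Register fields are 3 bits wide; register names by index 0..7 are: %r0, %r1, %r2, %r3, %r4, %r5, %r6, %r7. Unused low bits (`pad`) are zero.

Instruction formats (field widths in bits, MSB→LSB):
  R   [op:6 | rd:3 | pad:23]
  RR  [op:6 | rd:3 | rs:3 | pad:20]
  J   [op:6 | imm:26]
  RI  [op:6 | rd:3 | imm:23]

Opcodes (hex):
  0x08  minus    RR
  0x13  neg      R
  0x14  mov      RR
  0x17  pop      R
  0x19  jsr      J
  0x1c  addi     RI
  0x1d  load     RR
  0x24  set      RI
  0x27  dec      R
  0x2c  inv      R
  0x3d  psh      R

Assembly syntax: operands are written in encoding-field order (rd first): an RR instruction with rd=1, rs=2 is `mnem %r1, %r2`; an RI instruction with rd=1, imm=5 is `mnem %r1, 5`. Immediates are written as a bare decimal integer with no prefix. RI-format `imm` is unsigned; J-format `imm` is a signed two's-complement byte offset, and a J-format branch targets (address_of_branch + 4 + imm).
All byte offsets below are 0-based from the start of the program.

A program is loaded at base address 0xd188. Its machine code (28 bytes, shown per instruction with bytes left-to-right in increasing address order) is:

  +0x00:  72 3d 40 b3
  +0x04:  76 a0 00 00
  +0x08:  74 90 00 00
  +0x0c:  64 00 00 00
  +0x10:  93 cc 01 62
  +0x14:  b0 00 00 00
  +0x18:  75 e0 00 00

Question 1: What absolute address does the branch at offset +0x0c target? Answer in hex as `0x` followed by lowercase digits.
@+0c  big-endian(64 00 00 00) = 0x64000000
  op=0x64000000>>26=0x19 ⇒ jsr (J)
  imm@[25:0]=0x0 ⇒ 0
  target = base 0xd188 + off 0x0c + 4 + imm 0 = 0xd198

0xd198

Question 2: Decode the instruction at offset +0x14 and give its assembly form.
[14] b0 00 00 00 → 0xb0000000
  op=0xb0000000>>26=0x2c ⇒ inv (R)
  rd@[25:23]=0x0 ⇒ %r0

inv %r0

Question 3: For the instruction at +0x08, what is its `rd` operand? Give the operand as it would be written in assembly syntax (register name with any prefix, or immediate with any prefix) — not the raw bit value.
off 0x08: read 74 90 00 00 as big → 0x74900000
  opcode bits[31:26]=0x1d: load/RR
  rd: (w>>23)&0x7=0x1 → %r1
  rs: (w>>20)&0x7=0x1 → %r1

%r1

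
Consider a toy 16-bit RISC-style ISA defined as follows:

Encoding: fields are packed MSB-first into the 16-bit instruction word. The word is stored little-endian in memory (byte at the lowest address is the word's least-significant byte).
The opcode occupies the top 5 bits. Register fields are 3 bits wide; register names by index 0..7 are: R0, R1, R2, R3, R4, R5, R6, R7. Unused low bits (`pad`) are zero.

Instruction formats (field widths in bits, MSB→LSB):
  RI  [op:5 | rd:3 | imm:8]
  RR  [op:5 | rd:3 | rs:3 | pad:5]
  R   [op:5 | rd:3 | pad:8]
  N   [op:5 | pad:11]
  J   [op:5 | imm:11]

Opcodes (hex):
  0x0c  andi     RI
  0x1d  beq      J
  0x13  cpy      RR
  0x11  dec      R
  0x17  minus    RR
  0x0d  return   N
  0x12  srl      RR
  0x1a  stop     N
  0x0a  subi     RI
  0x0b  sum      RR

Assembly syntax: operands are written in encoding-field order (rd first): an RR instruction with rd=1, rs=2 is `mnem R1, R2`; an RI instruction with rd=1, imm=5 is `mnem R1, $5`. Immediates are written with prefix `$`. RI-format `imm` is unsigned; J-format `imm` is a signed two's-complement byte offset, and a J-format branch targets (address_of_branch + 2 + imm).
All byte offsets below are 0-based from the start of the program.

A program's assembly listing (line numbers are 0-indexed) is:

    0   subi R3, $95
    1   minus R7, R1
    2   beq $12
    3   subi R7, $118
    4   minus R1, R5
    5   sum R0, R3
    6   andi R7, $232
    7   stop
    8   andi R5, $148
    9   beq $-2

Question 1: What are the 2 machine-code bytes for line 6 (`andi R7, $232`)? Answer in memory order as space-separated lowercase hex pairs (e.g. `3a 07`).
L6: andi op=0xc:5|rd=7:3|imm=232:8 ⇒ 0x67e8 ⇒ little e8 67

e8 67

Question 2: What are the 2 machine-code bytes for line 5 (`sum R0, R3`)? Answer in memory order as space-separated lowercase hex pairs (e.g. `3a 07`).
60 58

L5: sum op=0xb:5|rd=0:3|rs=3:3|pad=0:5 ⇒ 0x5860 ⇒ little 60 58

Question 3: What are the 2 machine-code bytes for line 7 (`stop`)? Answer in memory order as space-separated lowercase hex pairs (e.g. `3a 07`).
00 d0

line 7 (stop): pack op=0x1a:5|pad=0:11 = 0xd000; little→ 00 d0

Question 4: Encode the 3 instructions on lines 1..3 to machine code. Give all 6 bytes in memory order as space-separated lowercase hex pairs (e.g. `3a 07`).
20 bf 0c e8 76 57

1. minus fields op=0x17:5|rd=7:3|rs=1:3|pad=0:5 → word bf20h → 20 bf
2. beq fields op=0x1d:5|imm=12:11 → word e80ch → 0c e8
3. subi fields op=0xa:5|rd=7:3|imm=118:8 → word 5776h → 76 57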